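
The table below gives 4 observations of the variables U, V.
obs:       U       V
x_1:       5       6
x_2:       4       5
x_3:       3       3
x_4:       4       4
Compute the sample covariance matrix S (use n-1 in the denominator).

Step 1 — column means:
  mean(U) = (5 + 4 + 3 + 4) / 4 = 16/4 = 4
  mean(V) = (6 + 5 + 3 + 4) / 4 = 18/4 = 4.5

Step 2 — sample covariance S[i,j] = (1/(n-1)) · Σ_k (x_{k,i} - mean_i) · (x_{k,j} - mean_j), with n-1 = 3.
  S[U,U] = ((1)·(1) + (0)·(0) + (-1)·(-1) + (0)·(0)) / 3 = 2/3 = 0.6667
  S[U,V] = ((1)·(1.5) + (0)·(0.5) + (-1)·(-1.5) + (0)·(-0.5)) / 3 = 3/3 = 1
  S[V,V] = ((1.5)·(1.5) + (0.5)·(0.5) + (-1.5)·(-1.5) + (-0.5)·(-0.5)) / 3 = 5/3 = 1.6667

S is symmetric (S[j,i] = S[i,j]). Assembling:

S = [[0.6667, 1],
 [1, 1.6667]]


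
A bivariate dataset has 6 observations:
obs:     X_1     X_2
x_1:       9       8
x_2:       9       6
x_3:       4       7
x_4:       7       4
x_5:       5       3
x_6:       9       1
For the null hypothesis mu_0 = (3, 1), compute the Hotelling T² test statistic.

Step 1 — sample mean vector:
  mean(X_1) = (9 + 9 + 4 + 7 + 5 + 9) / 6 = 43/6 = 7.1667
  mean(X_2) = (8 + 6 + 7 + 4 + 3 + 1) / 6 = 29/6 = 4.8333
  x̄ = (7.1667, 4.8333),  deviation x̄ - mu_0 = (7.1667, 4.8333) - (3, 1) = (4.1667, 3.8333).

Step 2 — sample covariance matrix, S[i,j] = (1/(n-1)) · Σ_k (x_{k,i} - mean_i) · (x_{k,j} - mean_j), divisor n-1 = 5:
  S[X_1,X_1] = ((1.8333)·(1.8333) + (1.8333)·(1.8333) + (-3.1667)·(-3.1667) + (-0.1667)·(-0.1667) + (-2.1667)·(-2.1667) + (1.8333)·(1.8333)) / 5 = 24.8333/5 = 4.9667
  S[X_1,X_2] = ((1.8333)·(3.1667) + (1.8333)·(1.1667) + (-3.1667)·(2.1667) + (-0.1667)·(-0.8333) + (-2.1667)·(-1.8333) + (1.8333)·(-3.8333)) / 5 = -1.8333/5 = -0.3667
  S[X_2,X_2] = ((3.1667)·(3.1667) + (1.1667)·(1.1667) + (2.1667)·(2.1667) + (-0.8333)·(-0.8333) + (-1.8333)·(-1.8333) + (-3.8333)·(-3.8333)) / 5 = 34.8333/5 = 6.9667
  S = [[4.9667, -0.3667],
 [-0.3667, 6.9667]].

Step 3 — invert S. det(S) = 4.9667·6.9667 - (-0.3667)² = 34.4667.
  S^{-1} = (1/det) · [[d, -b], [-b, a]] = [[0.2021, 0.0106],
 [0.0106, 0.1441]].

Step 4 — quadratic form (x̄ - mu_0)^T · S^{-1} · (x̄ - mu_0):
  S^{-1} · (x̄ - mu_0) = (0.883, 0.5967),
  (x̄ - mu_0)^T · [...] = (4.1667)·(0.883) + (3.8333)·(0.5967) = 5.9665.

Step 5 — scale by n: T² = 6 · 5.9665 = 35.7988.

T² ≈ 35.7988


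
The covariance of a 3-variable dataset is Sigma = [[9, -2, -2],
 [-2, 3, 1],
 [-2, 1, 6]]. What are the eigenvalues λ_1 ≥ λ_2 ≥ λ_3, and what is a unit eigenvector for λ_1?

Step 1 — characteristic polynomial p(λ) = det(λI - Sigma) = λ³ - tr·λ² + c_1·λ - det, where tr = trace, c_1 = sum of the principal 2×2 minors, det = det(Sigma):
  tr = 9 + 3 + 6 = 18,
  c_1 = (9·3 - (-2)²) + (9·6 - (-2)²) + (3·6 - (1)²) = 23 + 50 + 17 = 90,
  det = 9·(3·6 - (1)²) - (-2)·((-2)·6 - (1)·(-2)) + (-2)·((-2)·(1) - 3·(-2)) = 9·(17) - (-2)·(-10) + (-2)·(4) = 125.
  So p(λ) = λ³ - 18λ² + 90λ - 125.
Step 2 — look for an integer root (rational root theorem: any rational root is an integer divisor of 125). Testing λ = 5:
  p(5) = 125 - 450 + 450 - 125 = 0  ✓
  Dividing out (λ - 5): p(λ) = (λ - 5)(λ² - 13λ + 25).
Step 3 — remaining eigenvalues from the quadratic λ² - 13λ + 25 = 0:
  Δ = 13² - 4·25 = 169 - 100 = 69,  λ = (13 ± √69)/2 = (13 ± 8.3066)/2 ≈ 10.6533 or 2.3467.
  Sorted: λ_1 = 10.6533,  λ_2 = 5,  λ_3 = 2.3467  (check: sum = 18 = tr ✓).

Step 4 — unit eigenvector for λ_1 ≈ 10.6533: v spans the null space of (Sigma - λ_1 I), whose rows are
  r_1 = (-1.6533, -2, -2),  r_2 = (-2, -7.6533, 1),  r_3 = (-2, 1, -4.6533).
  v is orthogonal to every row, so take v ∝ r_1 × r_2 = ((-2)·(1) - (-2)·(-7.6533), (-2)·(-2) - (-1.6533)·(1), (-1.6533)·(-7.6533) - (-2)·(-2)) ≈ (-17.3066, 5.6533, 8.6533).
  Rescale (multiply by -1 so the first nonzero entry is positive): u = (17.3066, -5.6533, -8.6533).
  ||u|| = √((17.3066)² + (-5.6533)² + (-8.6533)²) = √(406.359) ≈ 20.1583,  v_1 = u/||u|| ≈ (0.8585, -0.2804, -0.4293) (||v_1|| = 1).

λ_1 = 10.6533,  λ_2 = 5,  λ_3 = 2.3467;  v_1 ≈ (0.8585, -0.2804, -0.4293)


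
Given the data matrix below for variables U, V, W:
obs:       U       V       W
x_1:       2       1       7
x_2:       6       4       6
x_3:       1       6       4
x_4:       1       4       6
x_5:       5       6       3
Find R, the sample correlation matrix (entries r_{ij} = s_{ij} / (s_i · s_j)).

Step 1 — column means:
  mean(U) = (2 + 6 + 1 + 1 + 5) / 5 = 15/5 = 3
  mean(V) = (1 + 4 + 6 + 4 + 6) / 5 = 21/5 = 4.2
  mean(W) = (7 + 6 + 4 + 6 + 3) / 5 = 26/5 = 5.2

Step 2 — sample variances and covariances s[i,j] = (1/(n-1)) · Σ_k (x_{k,i} - mean_i) · (x_{k,j} - mean_j), with n-1 = 4:
  s[U,U] = ((-1)·(-1) + (3)·(3) + (-2)·(-2) + (-2)·(-2) + (2)·(2)) / 4 = 22/4 = 5.5
  s[U,V] = ((-1)·(-3.2) + (3)·(-0.2) + (-2)·(1.8) + (-2)·(-0.2) + (2)·(1.8)) / 4 = 3/4 = 0.75
  s[U,W] = ((-1)·(1.8) + (3)·(0.8) + (-2)·(-1.2) + (-2)·(0.8) + (2)·(-2.2)) / 4 = -3/4 = -0.75
  s[V,V] = ((-3.2)·(-3.2) + (-0.2)·(-0.2) + (1.8)·(1.8) + (-0.2)·(-0.2) + (1.8)·(1.8)) / 4 = 16.8/4 = 4.2
  s[V,W] = ((-3.2)·(1.8) + (-0.2)·(0.8) + (1.8)·(-1.2) + (-0.2)·(0.8) + (1.8)·(-2.2)) / 4 = -12.2/4 = -3.05
  s[W,W] = ((1.8)·(1.8) + (0.8)·(0.8) + (-1.2)·(-1.2) + (0.8)·(0.8) + (-2.2)·(-2.2)) / 4 = 10.8/4 = 2.7
  Sample standard deviations s_i = √(s[i,i]):
  s(U) = √(5.5) = 2.3452
  s(V) = √(4.2) = 2.0494
  s(W) = √(2.7) = 1.6432

Step 3 — r_{ij} = s_{ij} / (s_i · s_j):
  r[U,U] = 1 (diagonal).
  r[U,V] = 0.75 / (2.3452 · 2.0494) = 0.75 / 4.8062 = 0.156
  r[U,W] = -0.75 / (2.3452 · 1.6432) = -0.75 / 3.8536 = -0.1946
  r[V,V] = 1 (diagonal).
  r[V,W] = -3.05 / (2.0494 · 1.6432) = -3.05 / 3.3675 = -0.9057
  r[W,W] = 1 (diagonal).

R is symmetric with unit diagonal. Assembling:

R = [[1, 0.156, -0.1946],
 [0.156, 1, -0.9057],
 [-0.1946, -0.9057, 1]]


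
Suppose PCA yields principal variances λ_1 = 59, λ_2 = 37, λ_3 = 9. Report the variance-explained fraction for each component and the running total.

Step 1 — total variance = trace(Sigma) = Σ λ_i = 59 + 37 + 9 = 105.

Step 2 — fraction explained by component i = λ_i / Σ λ:
  PC1: 59/105 = 0.5619
  PC2: 37/105 = 0.3524
  PC3: 9/105 = 0.0857

Step 3 — cumulative fraction after k components = (λ_1 + ... + λ_k) / Σ λ:
  k = 1: 59/105 = 0.5619
  k = 2: (59 + 37)/105 = 96/105 = 0.9143
  k = 3: (59 + 37 + 9)/105 = 105/105 = 1

Summary (fraction, with percent):

explained: PC1 0.5619 (56.19%), PC2 0.3524 (35.24%), PC3 0.0857 (8.57%);  cumulative: 0.5619, 0.9143, 1


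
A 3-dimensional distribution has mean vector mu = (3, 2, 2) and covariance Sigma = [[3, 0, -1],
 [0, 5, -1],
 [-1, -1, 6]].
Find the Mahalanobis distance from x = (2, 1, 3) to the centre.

Step 1 — centre the observation: (x - mu) = (-1, -1, 1).

Step 2 — invert Sigma (cofactor / det for 3×3, or solve directly):
  Sigma^{-1} = [[0.3537, 0.0122, 0.061],
 [0.0122, 0.2073, 0.0366],
 [0.061, 0.0366, 0.1829]].

Step 3 — form the quadratic (x - mu)^T · Sigma^{-1} · (x - mu):
  Sigma^{-1} · (x - mu) = (-0.3049, -0.1829, 0.0854).
  (x - mu)^T · [Sigma^{-1} · (x - mu)] = (-1)·(-0.3049) + (-1)·(-0.1829) + (1)·(0.0854) = 0.5732.

Step 4 — take square root: d = √(0.5732) ≈ 0.7571.

d(x, mu) = √(0.5732) ≈ 0.7571


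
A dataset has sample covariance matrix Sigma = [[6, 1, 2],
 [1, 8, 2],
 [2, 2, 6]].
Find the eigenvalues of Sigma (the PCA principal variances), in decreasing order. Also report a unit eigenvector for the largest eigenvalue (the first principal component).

Step 1 — characteristic polynomial p(λ) = det(λI - Sigma) = λ³ - tr·λ² + c_1·λ - det, where tr = trace, c_1 = sum of the principal 2×2 minors, det = det(Sigma):
  tr = 6 + 8 + 6 = 20,
  c_1 = (6·8 - (1)²) + (6·6 - (2)²) + (8·6 - (2)²) = 47 + 32 + 44 = 123,
  det = 6·(8·6 - (2)²) - (1)·((1)·6 - (2)·(2)) + (2)·((1)·(2) - 8·(2)) = 6·(44) - (1)·(2) + (2)·(-14) = 234.
  So p(λ) = λ³ - 20λ² + 123λ - 234.
Step 2 — look for an integer root (rational root theorem: any rational root is an integer divisor of 234). Testing λ = 6:
  p(6) = 216 - 720 + 738 - 234 = 0  ✓
  Dividing out (λ - 6): p(λ) = (λ - 6)(λ² - 14λ + 39).
Step 3 — remaining eigenvalues from the quadratic λ² - 14λ + 39 = 0:
  Δ = 14² - 4·39 = 196 - 156 = 40,  λ = (14 ± √40)/2 = (14 ± 6.3246)/2 ≈ 10.1623 or 3.8377.
  Sorted: λ_1 = 10.1623,  λ_2 = 6,  λ_3 = 3.8377  (check: sum = 20 = tr ✓).

Step 4 — unit eigenvector for λ_1 ≈ 10.1623: v spans the null space of (Sigma - λ_1 I), whose rows are
  r_1 = (-4.1623, 1, 2),  r_2 = (1, -2.1623, 2),  r_3 = (2, 2, -4.1623).
  v is orthogonal to every row, so take v ∝ r_1 × r_2 = ((1)·(2) - (2)·(-2.1623), (2)·(1) - (-4.1623)·(2), (-4.1623)·(-2.1623) - (1)·(1)) ≈ (6.3246, 10.3246, 8).
  Let u = (6.3246, 10.3246, 8).
  ||u|| = √((6.3246)² + (10.3246)² + (8)²) = √(210.5964) ≈ 14.5119,  v_1 = u/||u|| ≈ (0.4358, 0.7115, 0.5513) (||v_1|| = 1).

λ_1 = 10.1623,  λ_2 = 6,  λ_3 = 3.8377;  v_1 ≈ (0.4358, 0.7115, 0.5513)


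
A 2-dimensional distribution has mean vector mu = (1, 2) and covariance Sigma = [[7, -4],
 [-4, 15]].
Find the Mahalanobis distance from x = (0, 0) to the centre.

Step 1 — centre the observation: (x - mu) = (-1, -2).

Step 2 — invert Sigma. det(Sigma) = 7·15 - (-4)² = 89.
  Sigma^{-1} = (1/det) · [[d, -b], [-b, a]] = [[0.1685, 0.0449],
 [0.0449, 0.0787]].

Step 3 — form the quadratic (x - mu)^T · Sigma^{-1} · (x - mu):
  Sigma^{-1} · (x - mu) = (-0.2584, -0.2022).
  (x - mu)^T · [Sigma^{-1} · (x - mu)] = (-1)·(-0.2584) + (-2)·(-0.2022) = 0.6629.

Step 4 — take square root: d = √(0.6629) ≈ 0.8142.

d(x, mu) = √(0.6629) ≈ 0.8142


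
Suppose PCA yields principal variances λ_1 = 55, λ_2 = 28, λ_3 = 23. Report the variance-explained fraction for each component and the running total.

Step 1 — total variance = trace(Sigma) = Σ λ_i = 55 + 28 + 23 = 106.

Step 2 — fraction explained by component i = λ_i / Σ λ:
  PC1: 55/106 = 0.5189
  PC2: 28/106 = 0.2642
  PC3: 23/106 = 0.217

Step 3 — cumulative fraction after k components = (λ_1 + ... + λ_k) / Σ λ:
  k = 1: 55/106 = 0.5189
  k = 2: (55 + 28)/106 = 83/106 = 0.783
  k = 3: (55 + 28 + 23)/106 = 106/106 = 1

Summary (fraction, with percent):

explained: PC1 0.5189 (51.89%), PC2 0.2642 (26.42%), PC3 0.217 (21.7%);  cumulative: 0.5189, 0.783, 1


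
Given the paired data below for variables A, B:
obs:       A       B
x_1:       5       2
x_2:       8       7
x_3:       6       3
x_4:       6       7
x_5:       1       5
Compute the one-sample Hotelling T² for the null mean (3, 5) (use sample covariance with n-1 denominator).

Step 1 — sample mean vector:
  mean(A) = (5 + 8 + 6 + 6 + 1) / 5 = 26/5 = 5.2
  mean(B) = (2 + 7 + 3 + 7 + 5) / 5 = 24/5 = 4.8
  x̄ = (5.2, 4.8),  deviation x̄ - mu_0 = (5.2, 4.8) - (3, 5) = (2.2, -0.2).

Step 2 — sample covariance matrix, S[i,j] = (1/(n-1)) · Σ_k (x_{k,i} - mean_i) · (x_{k,j} - mean_j), divisor n-1 = 4:
  S[A,A] = ((-0.2)·(-0.2) + (2.8)·(2.8) + (0.8)·(0.8) + (0.8)·(0.8) + (-4.2)·(-4.2)) / 4 = 26.8/4 = 6.7
  S[A,B] = ((-0.2)·(-2.8) + (2.8)·(2.2) + (0.8)·(-1.8) + (0.8)·(2.2) + (-4.2)·(0.2)) / 4 = 6.2/4 = 1.55
  S[B,B] = ((-2.8)·(-2.8) + (2.2)·(2.2) + (-1.8)·(-1.8) + (2.2)·(2.2) + (0.2)·(0.2)) / 4 = 20.8/4 = 5.2
  S = [[6.7, 1.55],
 [1.55, 5.2]].

Step 3 — invert S. det(S) = 6.7·5.2 - (1.55)² = 32.4375.
  S^{-1} = (1/det) · [[d, -b], [-b, a]] = [[0.1603, -0.0478],
 [-0.0478, 0.2066]].

Step 4 — quadratic form (x̄ - mu_0)^T · S^{-1} · (x̄ - mu_0):
  S^{-1} · (x̄ - mu_0) = (0.3622, -0.1464),
  (x̄ - mu_0)^T · [...] = (2.2)·(0.3622) + (-0.2)·(-0.1464) = 0.8262.

Step 5 — scale by n: T² = 5 · 0.8262 = 4.131.

T² ≈ 4.131


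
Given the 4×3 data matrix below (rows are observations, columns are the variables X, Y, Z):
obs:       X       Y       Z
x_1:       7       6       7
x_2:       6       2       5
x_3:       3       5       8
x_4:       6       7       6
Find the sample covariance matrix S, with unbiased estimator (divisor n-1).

Step 1 — column means:
  mean(X) = (7 + 6 + 3 + 6) / 4 = 22/4 = 5.5
  mean(Y) = (6 + 2 + 5 + 7) / 4 = 20/4 = 5
  mean(Z) = (7 + 5 + 8 + 6) / 4 = 26/4 = 6.5

Step 2 — sample covariance S[i,j] = (1/(n-1)) · Σ_k (x_{k,i} - mean_i) · (x_{k,j} - mean_j), with n-1 = 3.
  S[X,X] = ((1.5)·(1.5) + (0.5)·(0.5) + (-2.5)·(-2.5) + (0.5)·(0.5)) / 3 = 9/3 = 3
  S[X,Y] = ((1.5)·(1) + (0.5)·(-3) + (-2.5)·(0) + (0.5)·(2)) / 3 = 1/3 = 0.3333
  S[X,Z] = ((1.5)·(0.5) + (0.5)·(-1.5) + (-2.5)·(1.5) + (0.5)·(-0.5)) / 3 = -4/3 = -1.3333
  S[Y,Y] = ((1)·(1) + (-3)·(-3) + (0)·(0) + (2)·(2)) / 3 = 14/3 = 4.6667
  S[Y,Z] = ((1)·(0.5) + (-3)·(-1.5) + (0)·(1.5) + (2)·(-0.5)) / 3 = 4/3 = 1.3333
  S[Z,Z] = ((0.5)·(0.5) + (-1.5)·(-1.5) + (1.5)·(1.5) + (-0.5)·(-0.5)) / 3 = 5/3 = 1.6667

S is symmetric (S[j,i] = S[i,j]). Assembling:

S = [[3, 0.3333, -1.3333],
 [0.3333, 4.6667, 1.3333],
 [-1.3333, 1.3333, 1.6667]]


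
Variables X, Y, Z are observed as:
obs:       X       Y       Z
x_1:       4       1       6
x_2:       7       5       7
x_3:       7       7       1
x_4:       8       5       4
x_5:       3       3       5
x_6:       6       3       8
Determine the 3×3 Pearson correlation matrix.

Step 1 — column means:
  mean(X) = (4 + 7 + 7 + 8 + 3 + 6) / 6 = 35/6 = 5.8333
  mean(Y) = (1 + 5 + 7 + 5 + 3 + 3) / 6 = 24/6 = 4
  mean(Z) = (6 + 7 + 1 + 4 + 5 + 8) / 6 = 31/6 = 5.1667

Step 2 — sample variances and covariances s[i,j] = (1/(n-1)) · Σ_k (x_{k,i} - mean_i) · (x_{k,j} - mean_j), with n-1 = 5:
  s[X,X] = ((-1.8333)·(-1.8333) + (1.1667)·(1.1667) + (1.1667)·(1.1667) + (2.1667)·(2.1667) + (-2.8333)·(-2.8333) + (0.1667)·(0.1667)) / 5 = 18.8333/5 = 3.7667
  s[X,Y] = ((-1.8333)·(-3) + (1.1667)·(1) + (1.1667)·(3) + (2.1667)·(1) + (-2.8333)·(-1) + (0.1667)·(-1)) / 5 = 15/5 = 3
  s[X,Z] = ((-1.8333)·(0.8333) + (1.1667)·(1.8333) + (1.1667)·(-4.1667) + (2.1667)·(-1.1667) + (-2.8333)·(-0.1667) + (0.1667)·(2.8333)) / 5 = -5.8333/5 = -1.1667
  s[Y,Y] = ((-3)·(-3) + (1)·(1) + (3)·(3) + (1)·(1) + (-1)·(-1) + (-1)·(-1)) / 5 = 22/5 = 4.4
  s[Y,Z] = ((-3)·(0.8333) + (1)·(1.8333) + (3)·(-4.1667) + (1)·(-1.1667) + (-1)·(-0.1667) + (-1)·(2.8333)) / 5 = -17/5 = -3.4
  s[Z,Z] = ((0.8333)·(0.8333) + (1.8333)·(1.8333) + (-4.1667)·(-4.1667) + (-1.1667)·(-1.1667) + (-0.1667)·(-0.1667) + (2.8333)·(2.8333)) / 5 = 30.8333/5 = 6.1667
  Sample standard deviations s_i = √(s[i,i]):
  s(X) = √(3.7667) = 1.9408
  s(Y) = √(4.4) = 2.0976
  s(Z) = √(6.1667) = 2.4833

Step 3 — r_{ij} = s_{ij} / (s_i · s_j):
  r[X,X] = 1 (diagonal).
  r[X,Y] = 3 / (1.9408 · 2.0976) = 3 / 4.071 = 0.7369
  r[X,Z] = -1.1667 / (1.9408 · 2.4833) = -1.1667 / 4.8195 = -0.2421
  r[Y,Y] = 1 (diagonal).
  r[Y,Z] = -3.4 / (2.0976 · 2.4833) = -3.4 / 5.209 = -0.6527
  r[Z,Z] = 1 (diagonal).

R is symmetric with unit diagonal. Assembling:

R = [[1, 0.7369, -0.2421],
 [0.7369, 1, -0.6527],
 [-0.2421, -0.6527, 1]]


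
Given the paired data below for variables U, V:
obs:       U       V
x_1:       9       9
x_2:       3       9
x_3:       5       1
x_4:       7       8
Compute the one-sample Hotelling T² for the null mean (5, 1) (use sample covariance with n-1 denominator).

Step 1 — sample mean vector:
  mean(U) = (9 + 3 + 5 + 7) / 4 = 24/4 = 6
  mean(V) = (9 + 9 + 1 + 8) / 4 = 27/4 = 6.75
  x̄ = (6, 6.75),  deviation x̄ - mu_0 = (6, 6.75) - (5, 1) = (1, 5.75).

Step 2 — sample covariance matrix, S[i,j] = (1/(n-1)) · Σ_k (x_{k,i} - mean_i) · (x_{k,j} - mean_j), divisor n-1 = 3:
  S[U,U] = ((3)·(3) + (-3)·(-3) + (-1)·(-1) + (1)·(1)) / 3 = 20/3 = 6.6667
  S[U,V] = ((3)·(2.25) + (-3)·(2.25) + (-1)·(-5.75) + (1)·(1.25)) / 3 = 7/3 = 2.3333
  S[V,V] = ((2.25)·(2.25) + (2.25)·(2.25) + (-5.75)·(-5.75) + (1.25)·(1.25)) / 3 = 44.75/3 = 14.9167
  S = [[6.6667, 2.3333],
 [2.3333, 14.9167]].

Step 3 — invert S. det(S) = 6.6667·14.9167 - (2.3333)² = 94.
  S^{-1} = (1/det) · [[d, -b], [-b, a]] = [[0.1587, -0.0248],
 [-0.0248, 0.0709]].

Step 4 — quadratic form (x̄ - mu_0)^T · S^{-1} · (x̄ - mu_0):
  S^{-1} · (x̄ - mu_0) = (0.016, 0.383),
  (x̄ - mu_0)^T · [...] = (1)·(0.016) + (5.75)·(0.383) = 2.2181.

Step 5 — scale by n: T² = 4 · 2.2181 = 8.8723.

T² ≈ 8.8723


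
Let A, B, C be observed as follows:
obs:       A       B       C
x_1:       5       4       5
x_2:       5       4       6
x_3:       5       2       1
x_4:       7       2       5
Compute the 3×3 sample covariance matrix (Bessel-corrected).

Step 1 — column means:
  mean(A) = (5 + 5 + 5 + 7) / 4 = 22/4 = 5.5
  mean(B) = (4 + 4 + 2 + 2) / 4 = 12/4 = 3
  mean(C) = (5 + 6 + 1 + 5) / 4 = 17/4 = 4.25

Step 2 — sample covariance S[i,j] = (1/(n-1)) · Σ_k (x_{k,i} - mean_i) · (x_{k,j} - mean_j), with n-1 = 3.
  S[A,A] = ((-0.5)·(-0.5) + (-0.5)·(-0.5) + (-0.5)·(-0.5) + (1.5)·(1.5)) / 3 = 3/3 = 1
  S[A,B] = ((-0.5)·(1) + (-0.5)·(1) + (-0.5)·(-1) + (1.5)·(-1)) / 3 = -2/3 = -0.6667
  S[A,C] = ((-0.5)·(0.75) + (-0.5)·(1.75) + (-0.5)·(-3.25) + (1.5)·(0.75)) / 3 = 1.5/3 = 0.5
  S[B,B] = ((1)·(1) + (1)·(1) + (-1)·(-1) + (-1)·(-1)) / 3 = 4/3 = 1.3333
  S[B,C] = ((1)·(0.75) + (1)·(1.75) + (-1)·(-3.25) + (-1)·(0.75)) / 3 = 5/3 = 1.6667
  S[C,C] = ((0.75)·(0.75) + (1.75)·(1.75) + (-3.25)·(-3.25) + (0.75)·(0.75)) / 3 = 14.75/3 = 4.9167

S is symmetric (S[j,i] = S[i,j]). Assembling:

S = [[1, -0.6667, 0.5],
 [-0.6667, 1.3333, 1.6667],
 [0.5, 1.6667, 4.9167]]


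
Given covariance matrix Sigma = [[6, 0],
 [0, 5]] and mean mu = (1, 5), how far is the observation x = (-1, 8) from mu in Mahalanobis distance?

Step 1 — centre the observation: (x - mu) = (-2, 3).

Step 2 — invert Sigma. det(Sigma) = 6·5 - (0)² = 30.
  Sigma^{-1} = (1/det) · [[d, -b], [-b, a]] = [[0.1667, 0],
 [0, 0.2]].

Step 3 — form the quadratic (x - mu)^T · Sigma^{-1} · (x - mu):
  Sigma^{-1} · (x - mu) = (-0.3333, 0.6).
  (x - mu)^T · [Sigma^{-1} · (x - mu)] = (-2)·(-0.3333) + (3)·(0.6) = 2.4667.

Step 4 — take square root: d = √(2.4667) ≈ 1.5706.

d(x, mu) = √(2.4667) ≈ 1.5706


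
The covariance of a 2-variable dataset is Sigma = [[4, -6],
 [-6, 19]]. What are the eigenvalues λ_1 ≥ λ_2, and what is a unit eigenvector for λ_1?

Step 1 — characteristic polynomial of 2×2 Sigma:
  det(Sigma - λI) = λ² - trace · λ + det = 0.
  trace = 4 + 19 = 23, det = 4·19 - (-6)² = 40.
Step 2 — discriminant:
  Δ = trace² - 4·det = 529 - 160 = 369.
Step 3 — eigenvalues:
  λ = (trace ± √Δ)/2 = (23 ± 19.2094)/2,
  λ_1 = 21.1047,  λ_2 = 1.8953.

Step 4 — unit eigenvector for λ_1: solve (Sigma - λ_1 I)v = 0. First row:
  (4 - 21.1047)·v_x + (-6)·v_y = 0, i.e. (-17.1047)·v_x + (-6)·v_y = 0,
  so v ∝ (b, λ_1 - a) = (-6, 17.1047); multiply by -1 so the first entry is positive: u = (6, -17.1047).
  ||u|| = √((6)² + (-17.1047)²) = √(328.5703) ≈ 18.1265,
  v_1 = u/||u|| ≈ (0.331, -0.9436) (||v_1|| = 1).

λ_1 = 21.1047,  λ_2 = 1.8953;  v_1 ≈ (0.331, -0.9436)


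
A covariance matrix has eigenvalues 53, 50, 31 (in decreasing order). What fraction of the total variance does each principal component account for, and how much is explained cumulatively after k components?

Step 1 — total variance = trace(Sigma) = Σ λ_i = 53 + 50 + 31 = 134.

Step 2 — fraction explained by component i = λ_i / Σ λ:
  PC1: 53/134 = 0.3955
  PC2: 50/134 = 0.3731
  PC3: 31/134 = 0.2313

Step 3 — cumulative fraction after k components = (λ_1 + ... + λ_k) / Σ λ:
  k = 1: 53/134 = 0.3955
  k = 2: (53 + 50)/134 = 103/134 = 0.7687
  k = 3: (53 + 50 + 31)/134 = 134/134 = 1

Summary (fraction, with percent):

explained: PC1 0.3955 (39.55%), PC2 0.3731 (37.31%), PC3 0.2313 (23.13%);  cumulative: 0.3955, 0.7687, 1


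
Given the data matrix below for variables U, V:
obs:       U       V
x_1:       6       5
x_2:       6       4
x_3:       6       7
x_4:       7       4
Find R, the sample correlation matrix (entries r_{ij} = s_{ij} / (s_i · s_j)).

Step 1 — column means:
  mean(U) = (6 + 6 + 6 + 7) / 4 = 25/4 = 6.25
  mean(V) = (5 + 4 + 7 + 4) / 4 = 20/4 = 5

Step 2 — sample variances and covariances s[i,j] = (1/(n-1)) · Σ_k (x_{k,i} - mean_i) · (x_{k,j} - mean_j), with n-1 = 3:
  s[U,U] = ((-0.25)·(-0.25) + (-0.25)·(-0.25) + (-0.25)·(-0.25) + (0.75)·(0.75)) / 3 = 0.75/3 = 0.25
  s[U,V] = ((-0.25)·(0) + (-0.25)·(-1) + (-0.25)·(2) + (0.75)·(-1)) / 3 = -1/3 = -0.3333
  s[V,V] = ((0)·(0) + (-1)·(-1) + (2)·(2) + (-1)·(-1)) / 3 = 6/3 = 2
  Sample standard deviations s_i = √(s[i,i]):
  s(U) = √(0.25) = 0.5
  s(V) = √(2) = 1.4142

Step 3 — r_{ij} = s_{ij} / (s_i · s_j):
  r[U,U] = 1 (diagonal).
  r[U,V] = -0.3333 / (0.5 · 1.4142) = -0.3333 / 0.7071 = -0.4714
  r[V,V] = 1 (diagonal).

R is symmetric with unit diagonal. Assembling:

R = [[1, -0.4714],
 [-0.4714, 1]]


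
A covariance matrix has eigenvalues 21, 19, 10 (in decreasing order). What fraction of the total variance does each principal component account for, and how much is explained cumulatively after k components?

Step 1 — total variance = trace(Sigma) = Σ λ_i = 21 + 19 + 10 = 50.

Step 2 — fraction explained by component i = λ_i / Σ λ:
  PC1: 21/50 = 0.42
  PC2: 19/50 = 0.38
  PC3: 10/50 = 0.2

Step 3 — cumulative fraction after k components = (λ_1 + ... + λ_k) / Σ λ:
  k = 1: 21/50 = 0.42
  k = 2: (21 + 19)/50 = 40/50 = 0.8
  k = 3: (21 + 19 + 10)/50 = 50/50 = 1

Summary (fraction, with percent):

explained: PC1 0.42 (42%), PC2 0.38 (38%), PC3 0.2 (20%);  cumulative: 0.42, 0.8, 1


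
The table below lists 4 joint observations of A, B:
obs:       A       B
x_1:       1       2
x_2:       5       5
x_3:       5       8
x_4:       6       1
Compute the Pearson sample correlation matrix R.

Step 1 — column means:
  mean(A) = (1 + 5 + 5 + 6) / 4 = 17/4 = 4.25
  mean(B) = (2 + 5 + 8 + 1) / 4 = 16/4 = 4

Step 2 — sample variances and covariances s[i,j] = (1/(n-1)) · Σ_k (x_{k,i} - mean_i) · (x_{k,j} - mean_j), with n-1 = 3:
  s[A,A] = ((-3.25)·(-3.25) + (0.75)·(0.75) + (0.75)·(0.75) + (1.75)·(1.75)) / 3 = 14.75/3 = 4.9167
  s[A,B] = ((-3.25)·(-2) + (0.75)·(1) + (0.75)·(4) + (1.75)·(-3)) / 3 = 5/3 = 1.6667
  s[B,B] = ((-2)·(-2) + (1)·(1) + (4)·(4) + (-3)·(-3)) / 3 = 30/3 = 10
  Sample standard deviations s_i = √(s[i,i]):
  s(A) = √(4.9167) = 2.2174
  s(B) = √(10) = 3.1623

Step 3 — r_{ij} = s_{ij} / (s_i · s_j):
  r[A,A] = 1 (diagonal).
  r[A,B] = 1.6667 / (2.2174 · 3.1623) = 1.6667 / 7.0119 = 0.2377
  r[B,B] = 1 (diagonal).

R is symmetric with unit diagonal. Assembling:

R = [[1, 0.2377],
 [0.2377, 1]]


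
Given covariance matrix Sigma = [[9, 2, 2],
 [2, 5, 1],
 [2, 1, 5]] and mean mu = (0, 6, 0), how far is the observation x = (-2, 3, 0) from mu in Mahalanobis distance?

Step 1 — centre the observation: (x - mu) = (-2, -3, 0).

Step 2 — invert Sigma (cofactor / det for 3×3, or solve directly):
  Sigma^{-1} = [[0.1304, -0.0435, -0.0435],
 [-0.0435, 0.2228, -0.0272],
 [-0.0435, -0.0272, 0.2228]].

Step 3 — form the quadratic (x - mu)^T · Sigma^{-1} · (x - mu):
  Sigma^{-1} · (x - mu) = (-0.1304, -0.5815, 0.1685).
  (x - mu)^T · [Sigma^{-1} · (x - mu)] = (-2)·(-0.1304) + (-3)·(-0.5815) + (0)·(0.1685) = 2.0054.

Step 4 — take square root: d = √(2.0054) ≈ 1.4161.

d(x, mu) = √(2.0054) ≈ 1.4161


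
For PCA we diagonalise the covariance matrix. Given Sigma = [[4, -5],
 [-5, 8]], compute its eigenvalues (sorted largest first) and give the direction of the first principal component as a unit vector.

Step 1 — characteristic polynomial of 2×2 Sigma:
  det(Sigma - λI) = λ² - trace · λ + det = 0.
  trace = 4 + 8 = 12, det = 4·8 - (-5)² = 7.
Step 2 — discriminant:
  Δ = trace² - 4·det = 144 - 28 = 116.
Step 3 — eigenvalues:
  λ = (trace ± √Δ)/2 = (12 ± 10.7703)/2,
  λ_1 = 11.3852,  λ_2 = 0.6148.

Step 4 — unit eigenvector for λ_1: solve (Sigma - λ_1 I)v = 0. First row:
  (4 - 11.3852)·v_x + (-5)·v_y = 0, i.e. (-7.3852)·v_x + (-5)·v_y = 0,
  so v ∝ (b, λ_1 - a) = (-5, 7.3852); multiply by -1 so the first entry is positive: u = (5, -7.3852).
  ||u|| = √((5)² + (-7.3852)²) = √(79.5407) ≈ 8.9186,
  v_1 = u/||u|| ≈ (0.5606, -0.8281) (||v_1|| = 1).

λ_1 = 11.3852,  λ_2 = 0.6148;  v_1 ≈ (0.5606, -0.8281)


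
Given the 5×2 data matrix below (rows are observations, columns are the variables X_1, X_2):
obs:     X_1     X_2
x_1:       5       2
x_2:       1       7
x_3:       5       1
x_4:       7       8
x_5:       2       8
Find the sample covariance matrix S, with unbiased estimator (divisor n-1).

Step 1 — column means:
  mean(X_1) = (5 + 1 + 5 + 7 + 2) / 5 = 20/5 = 4
  mean(X_2) = (2 + 7 + 1 + 8 + 8) / 5 = 26/5 = 5.2

Step 2 — sample covariance S[i,j] = (1/(n-1)) · Σ_k (x_{k,i} - mean_i) · (x_{k,j} - mean_j), with n-1 = 4.
  S[X_1,X_1] = ((1)·(1) + (-3)·(-3) + (1)·(1) + (3)·(3) + (-2)·(-2)) / 4 = 24/4 = 6
  S[X_1,X_2] = ((1)·(-3.2) + (-3)·(1.8) + (1)·(-4.2) + (3)·(2.8) + (-2)·(2.8)) / 4 = -10/4 = -2.5
  S[X_2,X_2] = ((-3.2)·(-3.2) + (1.8)·(1.8) + (-4.2)·(-4.2) + (2.8)·(2.8) + (2.8)·(2.8)) / 4 = 46.8/4 = 11.7

S is symmetric (S[j,i] = S[i,j]). Assembling:

S = [[6, -2.5],
 [-2.5, 11.7]]


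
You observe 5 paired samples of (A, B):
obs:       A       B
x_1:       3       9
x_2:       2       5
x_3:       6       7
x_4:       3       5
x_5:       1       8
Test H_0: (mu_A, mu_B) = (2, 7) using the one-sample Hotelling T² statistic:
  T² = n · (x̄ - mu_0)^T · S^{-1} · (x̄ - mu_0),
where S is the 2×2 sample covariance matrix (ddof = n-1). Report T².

Step 1 — sample mean vector:
  mean(A) = (3 + 2 + 6 + 3 + 1) / 5 = 15/5 = 3
  mean(B) = (9 + 5 + 7 + 5 + 8) / 5 = 34/5 = 6.8
  x̄ = (3, 6.8),  deviation x̄ - mu_0 = (3, 6.8) - (2, 7) = (1, -0.2).

Step 2 — sample covariance matrix, S[i,j] = (1/(n-1)) · Σ_k (x_{k,i} - mean_i) · (x_{k,j} - mean_j), divisor n-1 = 4:
  S[A,A] = ((0)·(0) + (-1)·(-1) + (3)·(3) + (0)·(0) + (-2)·(-2)) / 4 = 14/4 = 3.5
  S[A,B] = ((0)·(2.2) + (-1)·(-1.8) + (3)·(0.2) + (0)·(-1.8) + (-2)·(1.2)) / 4 = 0/4 = 0
  S[B,B] = ((2.2)·(2.2) + (-1.8)·(-1.8) + (0.2)·(0.2) + (-1.8)·(-1.8) + (1.2)·(1.2)) / 4 = 12.8/4 = 3.2
  S = [[3.5, 0],
 [0, 3.2]].

Step 3 — invert S. det(S) = 3.5·3.2 - (0)² = 11.2.
  S^{-1} = (1/det) · [[d, -b], [-b, a]] = [[0.2857, 0],
 [0, 0.3125]].

Step 4 — quadratic form (x̄ - mu_0)^T · S^{-1} · (x̄ - mu_0):
  S^{-1} · (x̄ - mu_0) = (0.2857, -0.0625),
  (x̄ - mu_0)^T · [...] = (1)·(0.2857) + (-0.2)·(-0.0625) = 0.2982.

Step 5 — scale by n: T² = 5 · 0.2982 = 1.4911.

T² ≈ 1.4911


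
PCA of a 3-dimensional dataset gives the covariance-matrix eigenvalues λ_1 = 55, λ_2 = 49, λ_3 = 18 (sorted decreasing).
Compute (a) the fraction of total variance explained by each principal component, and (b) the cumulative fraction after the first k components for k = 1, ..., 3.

Step 1 — total variance = trace(Sigma) = Σ λ_i = 55 + 49 + 18 = 122.

Step 2 — fraction explained by component i = λ_i / Σ λ:
  PC1: 55/122 = 0.4508
  PC2: 49/122 = 0.4016
  PC3: 18/122 = 0.1475

Step 3 — cumulative fraction after k components = (λ_1 + ... + λ_k) / Σ λ:
  k = 1: 55/122 = 0.4508
  k = 2: (55 + 49)/122 = 104/122 = 0.8525
  k = 3: (55 + 49 + 18)/122 = 122/122 = 1

Summary (fraction, with percent):

explained: PC1 0.4508 (45.08%), PC2 0.4016 (40.16%), PC3 0.1475 (14.75%);  cumulative: 0.4508, 0.8525, 1


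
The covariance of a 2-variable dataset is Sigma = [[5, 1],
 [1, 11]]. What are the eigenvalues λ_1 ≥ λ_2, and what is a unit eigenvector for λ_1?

Step 1 — characteristic polynomial of 2×2 Sigma:
  det(Sigma - λI) = λ² - trace · λ + det = 0.
  trace = 5 + 11 = 16, det = 5·11 - (1)² = 54.
Step 2 — discriminant:
  Δ = trace² - 4·det = 256 - 216 = 40.
Step 3 — eigenvalues:
  λ = (trace ± √Δ)/2 = (16 ± 6.3246)/2,
  λ_1 = 11.1623,  λ_2 = 4.8377.

Step 4 — unit eigenvector for λ_1: solve (Sigma - λ_1 I)v = 0. First row:
  (5 - 11.1623)·v_x + (1)·v_y = 0, i.e. (-6.1623)·v_x + (1)·v_y = 0,
  so v ∝ (b, λ_1 - a) = (1, 6.1623) = u.
  ||u|| = √((1)² + (6.1623)²) = √(38.9737) ≈ 6.2429,
  v_1 = u/||u|| ≈ (0.1602, 0.9871) (||v_1|| = 1).

λ_1 = 11.1623,  λ_2 = 4.8377;  v_1 ≈ (0.1602, 0.9871)


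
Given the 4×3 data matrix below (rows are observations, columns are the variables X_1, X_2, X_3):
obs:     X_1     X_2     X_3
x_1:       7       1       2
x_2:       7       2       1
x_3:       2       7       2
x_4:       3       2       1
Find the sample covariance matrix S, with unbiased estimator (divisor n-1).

Step 1 — column means:
  mean(X_1) = (7 + 7 + 2 + 3) / 4 = 19/4 = 4.75
  mean(X_2) = (1 + 2 + 7 + 2) / 4 = 12/4 = 3
  mean(X_3) = (2 + 1 + 2 + 1) / 4 = 6/4 = 1.5

Step 2 — sample covariance S[i,j] = (1/(n-1)) · Σ_k (x_{k,i} - mean_i) · (x_{k,j} - mean_j), with n-1 = 3.
  S[X_1,X_1] = ((2.25)·(2.25) + (2.25)·(2.25) + (-2.75)·(-2.75) + (-1.75)·(-1.75)) / 3 = 20.75/3 = 6.9167
  S[X_1,X_2] = ((2.25)·(-2) + (2.25)·(-1) + (-2.75)·(4) + (-1.75)·(-1)) / 3 = -16/3 = -5.3333
  S[X_1,X_3] = ((2.25)·(0.5) + (2.25)·(-0.5) + (-2.75)·(0.5) + (-1.75)·(-0.5)) / 3 = -0.5/3 = -0.1667
  S[X_2,X_2] = ((-2)·(-2) + (-1)·(-1) + (4)·(4) + (-1)·(-1)) / 3 = 22/3 = 7.3333
  S[X_2,X_3] = ((-2)·(0.5) + (-1)·(-0.5) + (4)·(0.5) + (-1)·(-0.5)) / 3 = 2/3 = 0.6667
  S[X_3,X_3] = ((0.5)·(0.5) + (-0.5)·(-0.5) + (0.5)·(0.5) + (-0.5)·(-0.5)) / 3 = 1/3 = 0.3333

S is symmetric (S[j,i] = S[i,j]). Assembling:

S = [[6.9167, -5.3333, -0.1667],
 [-5.3333, 7.3333, 0.6667],
 [-0.1667, 0.6667, 0.3333]]


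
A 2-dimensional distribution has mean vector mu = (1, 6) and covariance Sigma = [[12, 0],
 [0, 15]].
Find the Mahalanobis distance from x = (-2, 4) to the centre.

Step 1 — centre the observation: (x - mu) = (-3, -2).

Step 2 — invert Sigma. det(Sigma) = 12·15 - (0)² = 180.
  Sigma^{-1} = (1/det) · [[d, -b], [-b, a]] = [[0.0833, 0],
 [0, 0.0667]].

Step 3 — form the quadratic (x - mu)^T · Sigma^{-1} · (x - mu):
  Sigma^{-1} · (x - mu) = (-0.25, -0.1333).
  (x - mu)^T · [Sigma^{-1} · (x - mu)] = (-3)·(-0.25) + (-2)·(-0.1333) = 1.0167.

Step 4 — take square root: d = √(1.0167) ≈ 1.0083.

d(x, mu) = √(1.0167) ≈ 1.0083


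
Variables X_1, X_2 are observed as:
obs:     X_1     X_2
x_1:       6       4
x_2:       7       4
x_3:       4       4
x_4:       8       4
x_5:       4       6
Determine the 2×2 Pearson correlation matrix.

Step 1 — column means:
  mean(X_1) = (6 + 7 + 4 + 8 + 4) / 5 = 29/5 = 5.8
  mean(X_2) = (4 + 4 + 4 + 4 + 6) / 5 = 22/5 = 4.4

Step 2 — sample variances and covariances s[i,j] = (1/(n-1)) · Σ_k (x_{k,i} - mean_i) · (x_{k,j} - mean_j), with n-1 = 4:
  s[X_1,X_1] = ((0.2)·(0.2) + (1.2)·(1.2) + (-1.8)·(-1.8) + (2.2)·(2.2) + (-1.8)·(-1.8)) / 4 = 12.8/4 = 3.2
  s[X_1,X_2] = ((0.2)·(-0.4) + (1.2)·(-0.4) + (-1.8)·(-0.4) + (2.2)·(-0.4) + (-1.8)·(1.6)) / 4 = -3.6/4 = -0.9
  s[X_2,X_2] = ((-0.4)·(-0.4) + (-0.4)·(-0.4) + (-0.4)·(-0.4) + (-0.4)·(-0.4) + (1.6)·(1.6)) / 4 = 3.2/4 = 0.8
  Sample standard deviations s_i = √(s[i,i]):
  s(X_1) = √(3.2) = 1.7889
  s(X_2) = √(0.8) = 0.8944

Step 3 — r_{ij} = s_{ij} / (s_i · s_j):
  r[X_1,X_1] = 1 (diagonal).
  r[X_1,X_2] = -0.9 / (1.7889 · 0.8944) = -0.9 / 1.6 = -0.5625
  r[X_2,X_2] = 1 (diagonal).

R is symmetric with unit diagonal. Assembling:

R = [[1, -0.5625],
 [-0.5625, 1]]


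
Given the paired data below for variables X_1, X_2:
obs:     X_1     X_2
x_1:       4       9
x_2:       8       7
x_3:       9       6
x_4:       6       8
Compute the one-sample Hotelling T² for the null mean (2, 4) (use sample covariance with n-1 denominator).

Step 1 — sample mean vector:
  mean(X_1) = (4 + 8 + 9 + 6) / 4 = 27/4 = 6.75
  mean(X_2) = (9 + 7 + 6 + 8) / 4 = 30/4 = 7.5
  x̄ = (6.75, 7.5),  deviation x̄ - mu_0 = (6.75, 7.5) - (2, 4) = (4.75, 3.5).

Step 2 — sample covariance matrix, S[i,j] = (1/(n-1)) · Σ_k (x_{k,i} - mean_i) · (x_{k,j} - mean_j), divisor n-1 = 3:
  S[X_1,X_1] = ((-2.75)·(-2.75) + (1.25)·(1.25) + (2.25)·(2.25) + (-0.75)·(-0.75)) / 3 = 14.75/3 = 4.9167
  S[X_1,X_2] = ((-2.75)·(1.5) + (1.25)·(-0.5) + (2.25)·(-1.5) + (-0.75)·(0.5)) / 3 = -8.5/3 = -2.8333
  S[X_2,X_2] = ((1.5)·(1.5) + (-0.5)·(-0.5) + (-1.5)·(-1.5) + (0.5)·(0.5)) / 3 = 5/3 = 1.6667
  S = [[4.9167, -2.8333],
 [-2.8333, 1.6667]].

Step 3 — invert S. det(S) = 4.9167·1.6667 - (-2.8333)² = 0.1667.
  S^{-1} = (1/det) · [[d, -b], [-b, a]] = [[10, 17],
 [17, 29.5]].

Step 4 — quadratic form (x̄ - mu_0)^T · S^{-1} · (x̄ - mu_0):
  S^{-1} · (x̄ - mu_0) = (107, 184),
  (x̄ - mu_0)^T · [...] = (4.75)·(107) + (3.5)·(184) = 1152.25.

Step 5 — scale by n: T² = 4 · 1152.25 = 4609.

T² ≈ 4609


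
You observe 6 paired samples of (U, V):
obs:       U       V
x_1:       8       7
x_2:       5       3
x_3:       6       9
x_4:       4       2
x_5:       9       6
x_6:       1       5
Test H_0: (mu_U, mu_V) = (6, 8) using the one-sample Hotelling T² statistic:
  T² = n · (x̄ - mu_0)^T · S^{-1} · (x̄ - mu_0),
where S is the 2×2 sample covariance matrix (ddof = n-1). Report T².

Step 1 — sample mean vector:
  mean(U) = (8 + 5 + 6 + 4 + 9 + 1) / 6 = 33/6 = 5.5
  mean(V) = (7 + 3 + 9 + 2 + 6 + 5) / 6 = 32/6 = 5.3333
  x̄ = (5.5, 5.3333),  deviation x̄ - mu_0 = (5.5, 5.3333) - (6, 8) = (-0.5, -2.6667).

Step 2 — sample covariance matrix, S[i,j] = (1/(n-1)) · Σ_k (x_{k,i} - mean_i) · (x_{k,j} - mean_j), divisor n-1 = 5:
  S[U,U] = ((2.5)·(2.5) + (-0.5)·(-0.5) + (0.5)·(0.5) + (-1.5)·(-1.5) + (3.5)·(3.5) + (-4.5)·(-4.5)) / 5 = 41.5/5 = 8.3
  S[U,V] = ((2.5)·(1.6667) + (-0.5)·(-2.3333) + (0.5)·(3.6667) + (-1.5)·(-3.3333) + (3.5)·(0.6667) + (-4.5)·(-0.3333)) / 5 = 16/5 = 3.2
  S[V,V] = ((1.6667)·(1.6667) + (-2.3333)·(-2.3333) + (3.6667)·(3.6667) + (-3.3333)·(-3.3333) + (0.6667)·(0.6667) + (-0.3333)·(-0.3333)) / 5 = 33.3333/5 = 6.6667
  S = [[8.3, 3.2],
 [3.2, 6.6667]].

Step 3 — invert S. det(S) = 8.3·6.6667 - (3.2)² = 45.0933.
  S^{-1} = (1/det) · [[d, -b], [-b, a]] = [[0.1478, -0.071],
 [-0.071, 0.1841]].

Step 4 — quadratic form (x̄ - mu_0)^T · S^{-1} · (x̄ - mu_0):
  S^{-1} · (x̄ - mu_0) = (0.1153, -0.4554),
  (x̄ - mu_0)^T · [...] = (-0.5)·(0.1153) + (-2.6667)·(-0.4554) = 1.1566.

Step 5 — scale by n: T² = 6 · 1.1566 = 6.9397.

T² ≈ 6.9397


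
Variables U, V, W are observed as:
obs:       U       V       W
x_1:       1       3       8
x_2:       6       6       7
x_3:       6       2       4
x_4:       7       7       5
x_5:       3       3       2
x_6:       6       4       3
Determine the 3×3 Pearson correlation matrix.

Step 1 — column means:
  mean(U) = (1 + 6 + 6 + 7 + 3 + 6) / 6 = 29/6 = 4.8333
  mean(V) = (3 + 6 + 2 + 7 + 3 + 4) / 6 = 25/6 = 4.1667
  mean(W) = (8 + 7 + 4 + 5 + 2 + 3) / 6 = 29/6 = 4.8333

Step 2 — sample variances and covariances s[i,j] = (1/(n-1)) · Σ_k (x_{k,i} - mean_i) · (x_{k,j} - mean_j), with n-1 = 5:
  s[U,U] = ((-3.8333)·(-3.8333) + (1.1667)·(1.1667) + (1.1667)·(1.1667) + (2.1667)·(2.1667) + (-1.8333)·(-1.8333) + (1.1667)·(1.1667)) / 5 = 26.8333/5 = 5.3667
  s[U,V] = ((-3.8333)·(-1.1667) + (1.1667)·(1.8333) + (1.1667)·(-2.1667) + (2.1667)·(2.8333) + (-1.8333)·(-1.1667) + (1.1667)·(-0.1667)) / 5 = 12.1667/5 = 2.4333
  s[U,W] = ((-3.8333)·(3.1667) + (1.1667)·(2.1667) + (1.1667)·(-0.8333) + (2.1667)·(0.1667) + (-1.8333)·(-2.8333) + (1.1667)·(-1.8333)) / 5 = -7.1667/5 = -1.4333
  s[V,V] = ((-1.1667)·(-1.1667) + (1.8333)·(1.8333) + (-2.1667)·(-2.1667) + (2.8333)·(2.8333) + (-1.1667)·(-1.1667) + (-0.1667)·(-0.1667)) / 5 = 18.8333/5 = 3.7667
  s[V,W] = ((-1.1667)·(3.1667) + (1.8333)·(2.1667) + (-2.1667)·(-0.8333) + (2.8333)·(0.1667) + (-1.1667)·(-2.8333) + (-0.1667)·(-1.8333)) / 5 = 6.1667/5 = 1.2333
  s[W,W] = ((3.1667)·(3.1667) + (2.1667)·(2.1667) + (-0.8333)·(-0.8333) + (0.1667)·(0.1667) + (-2.8333)·(-2.8333) + (-1.8333)·(-1.8333)) / 5 = 26.8333/5 = 5.3667
  Sample standard deviations s_i = √(s[i,i]):
  s(U) = √(5.3667) = 2.3166
  s(V) = √(3.7667) = 1.9408
  s(W) = √(5.3667) = 2.3166

Step 3 — r_{ij} = s_{ij} / (s_i · s_j):
  r[U,U] = 1 (diagonal).
  r[U,V] = 2.4333 / (2.3166 · 1.9408) = 2.4333 / 4.496 = 0.5412
  r[U,W] = -1.4333 / (2.3166 · 2.3166) = -1.4333 / 5.3667 = -0.2671
  r[V,V] = 1 (diagonal).
  r[V,W] = 1.2333 / (1.9408 · 2.3166) = 1.2333 / 4.496 = 0.2743
  r[W,W] = 1 (diagonal).

R is symmetric with unit diagonal. Assembling:

R = [[1, 0.5412, -0.2671],
 [0.5412, 1, 0.2743],
 [-0.2671, 0.2743, 1]]


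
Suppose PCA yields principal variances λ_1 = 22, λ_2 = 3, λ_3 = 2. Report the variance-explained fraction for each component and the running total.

Step 1 — total variance = trace(Sigma) = Σ λ_i = 22 + 3 + 2 = 27.

Step 2 — fraction explained by component i = λ_i / Σ λ:
  PC1: 22/27 = 0.8148
  PC2: 3/27 = 0.1111
  PC3: 2/27 = 0.0741

Step 3 — cumulative fraction after k components = (λ_1 + ... + λ_k) / Σ λ:
  k = 1: 22/27 = 0.8148
  k = 2: (22 + 3)/27 = 25/27 = 0.9259
  k = 3: (22 + 3 + 2)/27 = 27/27 = 1

Summary (fraction, with percent):

explained: PC1 0.8148 (81.48%), PC2 0.1111 (11.11%), PC3 0.0741 (7.41%);  cumulative: 0.8148, 0.9259, 1


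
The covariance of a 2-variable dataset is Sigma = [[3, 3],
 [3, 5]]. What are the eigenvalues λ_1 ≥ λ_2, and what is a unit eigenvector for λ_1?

Step 1 — characteristic polynomial of 2×2 Sigma:
  det(Sigma - λI) = λ² - trace · λ + det = 0.
  trace = 3 + 5 = 8, det = 3·5 - (3)² = 6.
Step 2 — discriminant:
  Δ = trace² - 4·det = 64 - 24 = 40.
Step 3 — eigenvalues:
  λ = (trace ± √Δ)/2 = (8 ± 6.3246)/2,
  λ_1 = 7.1623,  λ_2 = 0.8377.

Step 4 — unit eigenvector for λ_1: solve (Sigma - λ_1 I)v = 0. First row:
  (3 - 7.1623)·v_x + (3)·v_y = 0, i.e. (-4.1623)·v_x + (3)·v_y = 0,
  so v ∝ (b, λ_1 - a) = (3, 4.1623) = u.
  ||u|| = √((3)² + (4.1623)²) = √(26.3246) ≈ 5.1307,
  v_1 = u/||u|| ≈ (0.5847, 0.8112) (||v_1|| = 1).

λ_1 = 7.1623,  λ_2 = 0.8377;  v_1 ≈ (0.5847, 0.8112)


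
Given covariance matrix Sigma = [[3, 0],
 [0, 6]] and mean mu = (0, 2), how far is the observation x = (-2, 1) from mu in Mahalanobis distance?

Step 1 — centre the observation: (x - mu) = (-2, -1).

Step 2 — invert Sigma. det(Sigma) = 3·6 - (0)² = 18.
  Sigma^{-1} = (1/det) · [[d, -b], [-b, a]] = [[0.3333, 0],
 [0, 0.1667]].

Step 3 — form the quadratic (x - mu)^T · Sigma^{-1} · (x - mu):
  Sigma^{-1} · (x - mu) = (-0.6667, -0.1667).
  (x - mu)^T · [Sigma^{-1} · (x - mu)] = (-2)·(-0.6667) + (-1)·(-0.1667) = 1.5.

Step 4 — take square root: d = √(1.5) ≈ 1.2247.

d(x, mu) = √(1.5) ≈ 1.2247


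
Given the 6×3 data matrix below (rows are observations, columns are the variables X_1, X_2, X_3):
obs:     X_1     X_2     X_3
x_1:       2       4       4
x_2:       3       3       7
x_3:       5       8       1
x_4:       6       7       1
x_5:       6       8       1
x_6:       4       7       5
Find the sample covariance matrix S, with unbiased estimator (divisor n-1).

Step 1 — column means:
  mean(X_1) = (2 + 3 + 5 + 6 + 6 + 4) / 6 = 26/6 = 4.3333
  mean(X_2) = (4 + 3 + 8 + 7 + 8 + 7) / 6 = 37/6 = 6.1667
  mean(X_3) = (4 + 7 + 1 + 1 + 1 + 5) / 6 = 19/6 = 3.1667

Step 2 — sample covariance S[i,j] = (1/(n-1)) · Σ_k (x_{k,i} - mean_i) · (x_{k,j} - mean_j), with n-1 = 5.
  S[X_1,X_1] = ((-2.3333)·(-2.3333) + (-1.3333)·(-1.3333) + (0.6667)·(0.6667) + (1.6667)·(1.6667) + (1.6667)·(1.6667) + (-0.3333)·(-0.3333)) / 5 = 13.3333/5 = 2.6667
  S[X_1,X_2] = ((-2.3333)·(-2.1667) + (-1.3333)·(-3.1667) + (0.6667)·(1.8333) + (1.6667)·(0.8333) + (1.6667)·(1.8333) + (-0.3333)·(0.8333)) / 5 = 14.6667/5 = 2.9333
  S[X_1,X_3] = ((-2.3333)·(0.8333) + (-1.3333)·(3.8333) + (0.6667)·(-2.1667) + (1.6667)·(-2.1667) + (1.6667)·(-2.1667) + (-0.3333)·(1.8333)) / 5 = -16.3333/5 = -3.2667
  S[X_2,X_2] = ((-2.1667)·(-2.1667) + (-3.1667)·(-3.1667) + (1.8333)·(1.8333) + (0.8333)·(0.8333) + (1.8333)·(1.8333) + (0.8333)·(0.8333)) / 5 = 22.8333/5 = 4.5667
  S[X_2,X_3] = ((-2.1667)·(0.8333) + (-3.1667)·(3.8333) + (1.8333)·(-2.1667) + (0.8333)·(-2.1667) + (1.8333)·(-2.1667) + (0.8333)·(1.8333)) / 5 = -22.1667/5 = -4.4333
  S[X_3,X_3] = ((0.8333)·(0.8333) + (3.8333)·(3.8333) + (-2.1667)·(-2.1667) + (-2.1667)·(-2.1667) + (-2.1667)·(-2.1667) + (1.8333)·(1.8333)) / 5 = 32.8333/5 = 6.5667

S is symmetric (S[j,i] = S[i,j]). Assembling:

S = [[2.6667, 2.9333, -3.2667],
 [2.9333, 4.5667, -4.4333],
 [-3.2667, -4.4333, 6.5667]]
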